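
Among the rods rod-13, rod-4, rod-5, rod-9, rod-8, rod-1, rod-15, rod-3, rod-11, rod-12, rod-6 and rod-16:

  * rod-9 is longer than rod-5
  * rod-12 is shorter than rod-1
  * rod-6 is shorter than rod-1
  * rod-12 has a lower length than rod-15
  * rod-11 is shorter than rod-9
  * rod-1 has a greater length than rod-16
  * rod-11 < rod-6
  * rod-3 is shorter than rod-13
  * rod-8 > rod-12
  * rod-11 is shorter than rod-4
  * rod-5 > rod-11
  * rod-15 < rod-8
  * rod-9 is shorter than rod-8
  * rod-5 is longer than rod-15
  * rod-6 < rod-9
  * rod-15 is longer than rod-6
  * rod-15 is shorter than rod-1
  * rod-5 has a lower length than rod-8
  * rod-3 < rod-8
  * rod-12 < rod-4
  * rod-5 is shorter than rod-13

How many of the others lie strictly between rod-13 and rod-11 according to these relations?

3

The relations place rod-11 below rod-13. An element lies strictly between them when it is forced above rod-11 and also forced below rod-13.
Above rod-11: {rod-6, rod-15, rod-1, rod-5, rod-9, rod-8, rod-4}. Below rod-13: {rod-3, rod-12, rod-6, rod-15, rod-5}.
Intersection: {rod-6, rod-15, rod-5} — 3.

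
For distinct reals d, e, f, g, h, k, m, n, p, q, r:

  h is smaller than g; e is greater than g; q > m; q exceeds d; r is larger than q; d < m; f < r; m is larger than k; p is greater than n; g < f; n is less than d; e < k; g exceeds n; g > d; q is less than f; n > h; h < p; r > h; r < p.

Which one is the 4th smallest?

g

Piecing the relations together gives one ordering: h < n < d < g < e < k < m < q < f < r < p.
Counting 4 from the smallest end gives g.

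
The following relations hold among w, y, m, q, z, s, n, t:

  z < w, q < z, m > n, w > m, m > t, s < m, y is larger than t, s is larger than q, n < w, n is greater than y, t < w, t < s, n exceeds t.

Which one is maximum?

Chaining downward from w: directly below it, t, z, n, m; then q, y, s.
That covers every other element, and nothing is given above w, so w is the maximum.

w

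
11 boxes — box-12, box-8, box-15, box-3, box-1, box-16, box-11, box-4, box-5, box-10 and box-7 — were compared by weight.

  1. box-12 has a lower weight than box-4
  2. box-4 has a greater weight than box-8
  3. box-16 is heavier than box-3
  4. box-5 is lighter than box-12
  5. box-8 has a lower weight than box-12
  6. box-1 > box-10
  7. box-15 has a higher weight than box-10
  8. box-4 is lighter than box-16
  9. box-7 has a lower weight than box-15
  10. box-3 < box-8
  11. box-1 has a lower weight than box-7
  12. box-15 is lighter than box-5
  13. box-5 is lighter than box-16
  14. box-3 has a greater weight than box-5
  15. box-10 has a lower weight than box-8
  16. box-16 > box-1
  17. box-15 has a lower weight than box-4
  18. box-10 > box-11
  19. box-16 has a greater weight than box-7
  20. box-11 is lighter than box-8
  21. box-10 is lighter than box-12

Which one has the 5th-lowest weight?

Chaining the given pairs: box-11 < box-10 < box-1 < box-7 < box-15 < box-5 < box-3 < box-8 < box-12 < box-4 < box-16.
The 5th smallest is box-15.

box-15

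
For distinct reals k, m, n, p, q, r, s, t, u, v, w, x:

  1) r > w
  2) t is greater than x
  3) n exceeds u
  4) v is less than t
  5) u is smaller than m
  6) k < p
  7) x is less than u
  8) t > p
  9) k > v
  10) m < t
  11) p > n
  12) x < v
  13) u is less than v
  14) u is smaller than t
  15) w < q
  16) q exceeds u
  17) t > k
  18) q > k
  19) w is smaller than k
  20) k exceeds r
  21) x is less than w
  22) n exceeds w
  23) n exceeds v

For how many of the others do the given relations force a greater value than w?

From w the given relations immediately reach r, n, k, q.
From those, p, t — 6 in total.
No other element is forced above w by the given relations, so the count is 6.

6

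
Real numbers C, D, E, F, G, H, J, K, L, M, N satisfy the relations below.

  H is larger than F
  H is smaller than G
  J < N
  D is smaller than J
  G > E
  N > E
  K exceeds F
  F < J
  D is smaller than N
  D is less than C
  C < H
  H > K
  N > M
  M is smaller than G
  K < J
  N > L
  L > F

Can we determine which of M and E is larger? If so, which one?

undetermined

Following every chain through M: above M we get G, N.
E is not reached, and no chain runs the other way from E to M.
So the given relations leave the order of M and E undetermined.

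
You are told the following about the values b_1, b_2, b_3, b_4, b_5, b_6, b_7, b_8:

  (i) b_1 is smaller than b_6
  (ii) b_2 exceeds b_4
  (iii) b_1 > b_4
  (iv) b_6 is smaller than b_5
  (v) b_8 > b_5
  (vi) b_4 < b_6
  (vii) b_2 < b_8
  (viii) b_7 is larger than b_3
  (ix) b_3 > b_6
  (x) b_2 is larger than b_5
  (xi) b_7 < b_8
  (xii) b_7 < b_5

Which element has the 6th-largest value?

b_6

Chaining the given pairs: b_4 < b_1 < b_6 < b_3 < b_7 < b_5 < b_2 < b_8.
The 6th largest is b_6.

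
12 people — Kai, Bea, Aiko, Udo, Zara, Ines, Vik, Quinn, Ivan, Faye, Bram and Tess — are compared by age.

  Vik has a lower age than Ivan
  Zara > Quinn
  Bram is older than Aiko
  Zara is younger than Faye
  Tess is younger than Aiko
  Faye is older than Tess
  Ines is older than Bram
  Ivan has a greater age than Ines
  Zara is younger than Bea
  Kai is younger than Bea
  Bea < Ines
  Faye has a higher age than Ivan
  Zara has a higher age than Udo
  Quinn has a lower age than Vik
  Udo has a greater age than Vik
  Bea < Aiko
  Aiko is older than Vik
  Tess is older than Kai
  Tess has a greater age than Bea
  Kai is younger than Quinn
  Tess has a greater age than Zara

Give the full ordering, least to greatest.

Nothing is placed below Kai, so it is least; from there Kai < Quinn; Quinn < Vik; Vik < Udo; Udo < Zara; Zara < Bea; Bea < Tess; Tess < Aiko; Aiko < Bram; Bram < Ines; Ines < Ivan; Ivan < Faye, each given directly.

Kai < Quinn < Vik < Udo < Zara < Bea < Tess < Aiko < Bram < Ines < Ivan < Faye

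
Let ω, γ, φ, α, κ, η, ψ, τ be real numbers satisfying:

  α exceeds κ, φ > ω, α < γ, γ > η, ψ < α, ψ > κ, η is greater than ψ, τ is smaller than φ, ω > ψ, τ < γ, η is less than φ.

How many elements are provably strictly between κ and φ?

The relations place κ below φ. An element lies strictly between them when it is forced above κ and also forced below φ.
Above κ: {ψ, ω, η, α, γ}. Below φ: {τ, ψ, ω, η}.
Intersection: {ψ, ω, η} — 3.

3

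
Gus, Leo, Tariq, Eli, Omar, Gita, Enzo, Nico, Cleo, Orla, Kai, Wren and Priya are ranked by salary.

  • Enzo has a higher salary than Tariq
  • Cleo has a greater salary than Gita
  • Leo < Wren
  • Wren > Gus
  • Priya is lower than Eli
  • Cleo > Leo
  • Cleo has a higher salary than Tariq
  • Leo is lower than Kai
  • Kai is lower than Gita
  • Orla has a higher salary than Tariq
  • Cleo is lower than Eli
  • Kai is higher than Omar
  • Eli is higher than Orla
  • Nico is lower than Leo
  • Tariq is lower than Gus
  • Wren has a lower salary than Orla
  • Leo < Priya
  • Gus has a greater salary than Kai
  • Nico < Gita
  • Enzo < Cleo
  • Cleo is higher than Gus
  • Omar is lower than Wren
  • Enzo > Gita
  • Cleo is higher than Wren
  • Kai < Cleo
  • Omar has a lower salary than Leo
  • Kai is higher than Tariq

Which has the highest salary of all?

Nico is not greatest since Nico < Gita; Omar is not greatest since Omar < Leo; Tariq is not greatest since Tariq < Cleo; Leo is not greatest since Leo < Kai; Kai is not greatest since Kai < Gita; Gita is not greatest since Gita < Enzo; Enzo is not greatest since Enzo < Cleo; Gus is not greatest since Gus < Cleo; Wren is not greatest since Wren < Cleo; Priya is not greatest since Priya < Eli; Orla is not greatest since Orla < Eli; Cleo is not greatest since Cleo < Eli.
Only Eli has nothing above it, so Eli is the highest salary.

Eli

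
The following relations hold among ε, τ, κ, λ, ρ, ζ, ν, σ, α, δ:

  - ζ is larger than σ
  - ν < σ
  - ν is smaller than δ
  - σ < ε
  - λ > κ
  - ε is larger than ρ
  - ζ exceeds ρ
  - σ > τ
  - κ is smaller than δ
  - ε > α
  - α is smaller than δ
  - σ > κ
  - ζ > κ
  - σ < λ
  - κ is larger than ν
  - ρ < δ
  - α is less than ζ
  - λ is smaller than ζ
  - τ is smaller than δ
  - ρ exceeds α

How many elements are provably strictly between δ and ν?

The relations place ν below δ. An element lies strictly between them when it is forced above ν and also forced below δ.
Above ν: {κ, σ, λ, ε, ζ}. Below δ: {κ, τ, α, ρ}.
Intersection: {κ} — 1.

1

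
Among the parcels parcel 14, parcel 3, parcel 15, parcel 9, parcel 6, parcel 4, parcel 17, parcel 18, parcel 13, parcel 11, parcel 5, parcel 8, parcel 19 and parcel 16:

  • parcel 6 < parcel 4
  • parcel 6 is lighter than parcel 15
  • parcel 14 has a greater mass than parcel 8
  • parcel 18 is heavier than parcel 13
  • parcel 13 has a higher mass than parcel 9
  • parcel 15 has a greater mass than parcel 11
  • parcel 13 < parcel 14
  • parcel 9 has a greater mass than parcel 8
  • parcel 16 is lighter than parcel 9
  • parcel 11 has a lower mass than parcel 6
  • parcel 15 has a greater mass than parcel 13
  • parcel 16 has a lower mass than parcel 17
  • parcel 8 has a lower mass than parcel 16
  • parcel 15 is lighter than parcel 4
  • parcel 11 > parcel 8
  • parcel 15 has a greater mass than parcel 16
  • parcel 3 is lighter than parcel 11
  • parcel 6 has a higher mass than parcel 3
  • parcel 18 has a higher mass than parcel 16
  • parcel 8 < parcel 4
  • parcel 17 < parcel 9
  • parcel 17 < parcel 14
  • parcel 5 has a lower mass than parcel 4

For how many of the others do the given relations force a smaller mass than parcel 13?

4

The elements the relations force below parcel 13 are parcel 8, parcel 16, parcel 17, parcel 9 — no chain reaches any other.
That is 4.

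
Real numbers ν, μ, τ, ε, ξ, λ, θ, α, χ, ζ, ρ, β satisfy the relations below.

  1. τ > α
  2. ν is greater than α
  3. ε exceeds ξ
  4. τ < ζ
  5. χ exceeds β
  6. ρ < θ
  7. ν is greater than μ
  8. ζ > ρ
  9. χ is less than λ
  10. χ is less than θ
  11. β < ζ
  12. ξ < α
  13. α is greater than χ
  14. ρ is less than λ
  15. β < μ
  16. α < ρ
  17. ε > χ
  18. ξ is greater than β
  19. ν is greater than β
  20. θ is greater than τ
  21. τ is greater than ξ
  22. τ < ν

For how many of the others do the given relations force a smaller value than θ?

6

The elements the relations force below θ are β, χ, ξ, α, τ, ρ — no chain reaches any other.
That is 6.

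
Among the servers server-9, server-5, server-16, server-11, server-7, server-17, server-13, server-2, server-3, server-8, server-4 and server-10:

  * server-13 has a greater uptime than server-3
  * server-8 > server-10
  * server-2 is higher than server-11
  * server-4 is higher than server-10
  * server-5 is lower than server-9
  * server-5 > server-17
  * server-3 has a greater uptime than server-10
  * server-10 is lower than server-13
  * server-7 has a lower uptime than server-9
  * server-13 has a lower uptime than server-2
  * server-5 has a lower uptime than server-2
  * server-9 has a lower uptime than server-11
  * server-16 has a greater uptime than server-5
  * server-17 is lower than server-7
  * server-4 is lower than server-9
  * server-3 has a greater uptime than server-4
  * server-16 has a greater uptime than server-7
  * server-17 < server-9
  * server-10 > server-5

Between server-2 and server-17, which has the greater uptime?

server-2

Chaining the given relations: server-17 < server-5 < server-10 < server-4 < server-3 < server-13 < server-2.
So server-17 < server-2; server-2 is the higher of the two.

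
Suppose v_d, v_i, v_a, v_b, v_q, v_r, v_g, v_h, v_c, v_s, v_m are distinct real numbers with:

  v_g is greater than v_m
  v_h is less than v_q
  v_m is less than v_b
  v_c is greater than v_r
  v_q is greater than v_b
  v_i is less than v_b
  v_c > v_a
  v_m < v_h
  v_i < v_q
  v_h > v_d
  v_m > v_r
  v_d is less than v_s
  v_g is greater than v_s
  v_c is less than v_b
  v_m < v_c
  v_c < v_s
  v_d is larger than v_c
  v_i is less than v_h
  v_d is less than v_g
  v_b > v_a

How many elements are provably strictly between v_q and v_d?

1

The relations place v_d below v_q. An element lies strictly between them when it is forced above v_d and also forced below v_q.
Above v_d: {v_s, v_h, v_g}. Below v_q: {v_i, v_r, v_a, v_m, v_c, v_b, v_h}.
Intersection: {v_h} — 1.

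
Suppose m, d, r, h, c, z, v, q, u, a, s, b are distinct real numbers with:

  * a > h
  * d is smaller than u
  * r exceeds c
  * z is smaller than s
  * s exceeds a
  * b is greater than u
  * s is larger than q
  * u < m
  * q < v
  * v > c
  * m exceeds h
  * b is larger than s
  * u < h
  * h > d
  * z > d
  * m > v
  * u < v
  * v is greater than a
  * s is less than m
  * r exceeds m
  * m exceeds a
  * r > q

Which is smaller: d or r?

Link the given pairs in sequence: d < u; u < h; h < a; a < s; s < m; m < r.
Chaining these gives d < u < h < a < s < m < r.
So d < r; d is the smaller of the two.

d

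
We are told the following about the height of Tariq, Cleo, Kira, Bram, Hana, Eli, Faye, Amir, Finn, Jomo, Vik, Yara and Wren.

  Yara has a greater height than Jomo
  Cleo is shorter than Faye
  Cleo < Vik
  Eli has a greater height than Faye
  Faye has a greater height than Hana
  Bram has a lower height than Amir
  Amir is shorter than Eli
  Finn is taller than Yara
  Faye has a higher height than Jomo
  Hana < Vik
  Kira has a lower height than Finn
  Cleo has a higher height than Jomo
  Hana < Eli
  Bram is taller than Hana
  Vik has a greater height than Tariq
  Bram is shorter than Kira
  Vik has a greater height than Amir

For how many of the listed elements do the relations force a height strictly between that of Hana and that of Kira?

1

The relations place Hana below Kira. An element lies strictly between them when it is forced above Hana and also forced below Kira.
Above Hana: {Bram, Faye, Amir, Vik, Eli, Finn}. Below Kira: {Bram}.
Intersection: {Bram} — 1.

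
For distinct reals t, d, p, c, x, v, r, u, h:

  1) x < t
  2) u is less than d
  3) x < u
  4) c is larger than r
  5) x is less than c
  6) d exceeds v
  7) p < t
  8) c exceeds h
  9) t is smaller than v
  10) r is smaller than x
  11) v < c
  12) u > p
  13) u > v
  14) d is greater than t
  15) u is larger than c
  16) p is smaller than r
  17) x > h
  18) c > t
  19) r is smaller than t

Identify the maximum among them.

Chaining downward from d: directly below it, t, v, u; then p, r, x, c; then h.
That covers every other element, and nothing is given above d, so d is the maximum.

d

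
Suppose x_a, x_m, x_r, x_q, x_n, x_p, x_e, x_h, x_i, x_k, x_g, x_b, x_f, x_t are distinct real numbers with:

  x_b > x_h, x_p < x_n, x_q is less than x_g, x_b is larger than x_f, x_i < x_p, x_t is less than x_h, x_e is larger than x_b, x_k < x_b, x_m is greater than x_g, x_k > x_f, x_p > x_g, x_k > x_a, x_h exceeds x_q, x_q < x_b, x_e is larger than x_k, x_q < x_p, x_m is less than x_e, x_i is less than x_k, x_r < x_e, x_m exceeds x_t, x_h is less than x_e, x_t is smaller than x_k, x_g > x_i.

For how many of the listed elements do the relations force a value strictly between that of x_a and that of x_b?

1

The relations place x_a below x_b. An element lies strictly between them when it is forced above x_a and also forced below x_b.
Above x_a: {x_k, x_e}. Below x_b: {x_q, x_t, x_f, x_h, x_i, x_k}.
Intersection: {x_k} — 1.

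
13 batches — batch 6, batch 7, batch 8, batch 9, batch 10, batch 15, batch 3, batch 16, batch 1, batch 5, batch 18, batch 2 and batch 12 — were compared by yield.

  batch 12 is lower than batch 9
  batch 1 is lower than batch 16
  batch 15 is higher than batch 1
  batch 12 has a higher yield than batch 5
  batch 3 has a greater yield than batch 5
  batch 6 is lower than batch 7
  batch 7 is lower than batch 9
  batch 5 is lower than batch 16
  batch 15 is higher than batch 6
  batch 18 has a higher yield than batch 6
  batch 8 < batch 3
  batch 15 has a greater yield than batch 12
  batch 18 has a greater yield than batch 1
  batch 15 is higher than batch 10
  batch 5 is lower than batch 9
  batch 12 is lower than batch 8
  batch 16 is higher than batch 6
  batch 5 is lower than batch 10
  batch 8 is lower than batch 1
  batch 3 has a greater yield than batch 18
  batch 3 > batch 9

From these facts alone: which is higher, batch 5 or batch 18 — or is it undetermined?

Link the given pairs in sequence: batch 5 < batch 12; batch 12 < batch 8; batch 8 < batch 1; batch 1 < batch 18.
Chaining these gives batch 5 < batch 12 < batch 8 < batch 1 < batch 18.
So batch 18 is higher.

batch 18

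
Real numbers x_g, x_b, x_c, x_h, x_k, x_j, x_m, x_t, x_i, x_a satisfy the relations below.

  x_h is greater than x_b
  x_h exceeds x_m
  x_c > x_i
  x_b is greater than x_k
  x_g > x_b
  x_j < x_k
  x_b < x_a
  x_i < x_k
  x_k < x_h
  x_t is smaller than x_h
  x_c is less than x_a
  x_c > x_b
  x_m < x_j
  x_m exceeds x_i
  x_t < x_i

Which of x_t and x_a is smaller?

Link the given pairs in sequence: x_t < x_i; x_i < x_m; x_m < x_j; x_j < x_k; x_k < x_b; x_b < x_c; x_c < x_a.
Chaining these gives x_t < x_i < x_m < x_j < x_k < x_b < x_c < x_a.
So x_t < x_a; x_t is the smaller of the two.

x_t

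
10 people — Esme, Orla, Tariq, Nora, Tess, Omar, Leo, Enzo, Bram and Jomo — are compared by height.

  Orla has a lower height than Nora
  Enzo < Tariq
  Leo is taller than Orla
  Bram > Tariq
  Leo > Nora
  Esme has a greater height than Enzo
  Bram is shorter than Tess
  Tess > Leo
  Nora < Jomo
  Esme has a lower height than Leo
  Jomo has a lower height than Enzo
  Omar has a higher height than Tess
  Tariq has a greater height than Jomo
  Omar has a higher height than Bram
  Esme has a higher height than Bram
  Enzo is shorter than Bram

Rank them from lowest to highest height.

Nothing is placed below Orla, so it is least; from there Orla < Nora; Nora < Jomo; Jomo < Enzo; Enzo < Tariq; Tariq < Bram; Bram < Esme; Esme < Leo; Leo < Tess; Tess < Omar, each given directly.

Orla < Nora < Jomo < Enzo < Tariq < Bram < Esme < Leo < Tess < Omar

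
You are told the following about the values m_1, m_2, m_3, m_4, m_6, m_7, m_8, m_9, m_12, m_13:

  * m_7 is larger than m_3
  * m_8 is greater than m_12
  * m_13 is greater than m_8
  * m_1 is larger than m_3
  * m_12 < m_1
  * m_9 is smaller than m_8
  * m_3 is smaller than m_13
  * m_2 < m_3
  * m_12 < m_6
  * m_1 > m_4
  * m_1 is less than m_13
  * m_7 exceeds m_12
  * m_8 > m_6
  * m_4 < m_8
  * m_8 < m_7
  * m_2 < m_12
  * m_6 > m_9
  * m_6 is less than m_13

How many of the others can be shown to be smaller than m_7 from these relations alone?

From m_7 the given relations immediately reach m_12, m_3, m_8.
From those, m_2, m_4, m_9, m_6 — 7 in total.
No other element is forced below m_7 by the given relations, so the count is 7.

7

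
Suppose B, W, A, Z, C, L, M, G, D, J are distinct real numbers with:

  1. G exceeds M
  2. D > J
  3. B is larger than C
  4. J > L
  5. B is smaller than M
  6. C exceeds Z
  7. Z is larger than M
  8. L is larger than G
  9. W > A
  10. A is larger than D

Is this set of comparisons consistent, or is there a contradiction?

We have M < Z stated directly, yet also Z < C < B < M by chaining the others — so Z < M. Contradiction.

inconsistent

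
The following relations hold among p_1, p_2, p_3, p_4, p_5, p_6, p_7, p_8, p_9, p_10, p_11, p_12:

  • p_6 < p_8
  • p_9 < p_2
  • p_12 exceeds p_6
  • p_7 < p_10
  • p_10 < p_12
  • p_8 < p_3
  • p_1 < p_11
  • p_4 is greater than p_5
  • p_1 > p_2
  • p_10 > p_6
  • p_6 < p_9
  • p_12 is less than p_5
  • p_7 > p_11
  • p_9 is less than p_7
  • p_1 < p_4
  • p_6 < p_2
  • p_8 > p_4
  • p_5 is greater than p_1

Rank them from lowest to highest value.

p_6 < p_9 < p_2 < p_1 < p_11 < p_7 < p_10 < p_12 < p_5 < p_4 < p_8 < p_3

The consecutive links are each given: p_6 < p_9; p_9 < p_2; p_2 < p_1; p_1 < p_11; p_11 < p_7; p_7 < p_10; p_10 < p_12; p_12 < p_5; p_5 < p_4; p_4 < p_8; p_8 < p_3.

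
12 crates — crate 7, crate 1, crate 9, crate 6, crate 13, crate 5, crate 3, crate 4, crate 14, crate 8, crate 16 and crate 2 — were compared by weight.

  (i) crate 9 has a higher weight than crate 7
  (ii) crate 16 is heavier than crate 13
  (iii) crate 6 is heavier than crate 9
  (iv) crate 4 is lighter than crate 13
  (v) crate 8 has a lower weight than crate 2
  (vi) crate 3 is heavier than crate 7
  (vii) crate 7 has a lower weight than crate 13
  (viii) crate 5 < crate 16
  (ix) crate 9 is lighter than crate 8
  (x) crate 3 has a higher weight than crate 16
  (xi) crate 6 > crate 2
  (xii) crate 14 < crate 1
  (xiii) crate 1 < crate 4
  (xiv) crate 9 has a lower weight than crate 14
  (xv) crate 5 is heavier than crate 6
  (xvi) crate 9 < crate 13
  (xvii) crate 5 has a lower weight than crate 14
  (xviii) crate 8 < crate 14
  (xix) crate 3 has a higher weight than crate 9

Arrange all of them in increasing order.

crate 7 < crate 9 < crate 8 < crate 2 < crate 6 < crate 5 < crate 14 < crate 1 < crate 4 < crate 13 < crate 16 < crate 3

The consecutive links are each given: crate 7 < crate 9; crate 9 < crate 8; crate 8 < crate 2; crate 2 < crate 6; crate 6 < crate 5; crate 5 < crate 14; crate 14 < crate 1; crate 1 < crate 4; crate 4 < crate 13; crate 13 < crate 16; crate 16 < crate 3.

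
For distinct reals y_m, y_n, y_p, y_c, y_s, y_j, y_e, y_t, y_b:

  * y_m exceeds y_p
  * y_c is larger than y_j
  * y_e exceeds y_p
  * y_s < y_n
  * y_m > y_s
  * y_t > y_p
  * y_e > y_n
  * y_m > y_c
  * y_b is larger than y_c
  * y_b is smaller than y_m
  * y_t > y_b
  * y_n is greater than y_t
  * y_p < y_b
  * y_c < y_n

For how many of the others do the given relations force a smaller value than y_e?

The elements the relations force below y_e are y_j, y_p, y_s, y_c, y_b, y_t, y_n — no chain reaches any other.
That is 7.

7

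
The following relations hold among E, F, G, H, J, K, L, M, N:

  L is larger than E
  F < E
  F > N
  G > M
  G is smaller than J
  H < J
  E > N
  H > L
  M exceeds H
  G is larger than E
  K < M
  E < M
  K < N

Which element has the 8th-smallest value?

The consecutive relations fix a unique order: K < N < F < E < L < H < M < G < J.
Counting 8 from the smallest end gives G.

G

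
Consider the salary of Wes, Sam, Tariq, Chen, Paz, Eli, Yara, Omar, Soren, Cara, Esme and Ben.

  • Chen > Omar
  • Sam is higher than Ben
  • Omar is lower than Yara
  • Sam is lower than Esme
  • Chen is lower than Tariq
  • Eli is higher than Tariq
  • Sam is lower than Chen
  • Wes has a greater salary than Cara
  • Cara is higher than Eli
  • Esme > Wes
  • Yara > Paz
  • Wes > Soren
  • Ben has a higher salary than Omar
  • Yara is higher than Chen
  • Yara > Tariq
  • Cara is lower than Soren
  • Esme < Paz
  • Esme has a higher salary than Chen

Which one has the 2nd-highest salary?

Piecing the relations together gives one ordering: Omar < Ben < Sam < Chen < Tariq < Eli < Cara < Soren < Wes < Esme < Paz < Yara.
The 2nd largest is Paz.

Paz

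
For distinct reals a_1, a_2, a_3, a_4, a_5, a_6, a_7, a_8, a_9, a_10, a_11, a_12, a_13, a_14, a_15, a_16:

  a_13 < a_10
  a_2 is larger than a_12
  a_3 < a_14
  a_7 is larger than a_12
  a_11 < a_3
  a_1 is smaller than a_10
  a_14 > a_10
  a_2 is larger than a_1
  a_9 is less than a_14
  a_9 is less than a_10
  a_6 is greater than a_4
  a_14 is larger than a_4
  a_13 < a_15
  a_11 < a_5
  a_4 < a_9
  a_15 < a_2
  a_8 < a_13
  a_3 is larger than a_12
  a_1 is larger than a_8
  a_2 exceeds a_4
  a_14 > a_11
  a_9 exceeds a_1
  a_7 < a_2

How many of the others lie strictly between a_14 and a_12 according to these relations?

Chaining upward from a_12 reaches: a_7, a_3, a_2.
Chaining downward from a_14 reaches: a_8, a_4, a_13, a_11, a_1, a_9, a_3, a_10.
Strictly between a_12 and a_14 are those in both lists: a_3 — 1 element.

1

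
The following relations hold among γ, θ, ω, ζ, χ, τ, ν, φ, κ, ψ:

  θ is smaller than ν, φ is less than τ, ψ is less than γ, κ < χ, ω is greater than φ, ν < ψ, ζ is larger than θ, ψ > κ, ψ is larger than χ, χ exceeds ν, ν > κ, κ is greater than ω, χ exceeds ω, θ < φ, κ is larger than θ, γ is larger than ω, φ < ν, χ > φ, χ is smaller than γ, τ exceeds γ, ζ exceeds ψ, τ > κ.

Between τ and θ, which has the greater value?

Link the given pairs in sequence: θ < φ; φ < ω; ω < κ; κ < ν; ν < χ; χ < ψ; ψ < γ; γ < τ.
Together: θ < φ < ω < κ < ν < χ < ψ < γ < τ.
So θ < τ; τ is the larger of the two.

τ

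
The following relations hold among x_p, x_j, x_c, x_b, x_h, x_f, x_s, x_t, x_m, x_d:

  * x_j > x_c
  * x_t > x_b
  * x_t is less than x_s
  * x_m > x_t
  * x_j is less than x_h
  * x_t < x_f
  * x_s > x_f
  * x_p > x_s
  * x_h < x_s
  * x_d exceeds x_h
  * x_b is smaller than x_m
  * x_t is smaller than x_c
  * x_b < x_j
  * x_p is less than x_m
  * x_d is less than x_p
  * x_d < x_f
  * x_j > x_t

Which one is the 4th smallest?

x_j

Chaining the given pairs: x_b < x_t < x_c < x_j < x_h < x_d < x_f < x_s < x_p < x_m.
Counting 4 from the smallest end gives x_j.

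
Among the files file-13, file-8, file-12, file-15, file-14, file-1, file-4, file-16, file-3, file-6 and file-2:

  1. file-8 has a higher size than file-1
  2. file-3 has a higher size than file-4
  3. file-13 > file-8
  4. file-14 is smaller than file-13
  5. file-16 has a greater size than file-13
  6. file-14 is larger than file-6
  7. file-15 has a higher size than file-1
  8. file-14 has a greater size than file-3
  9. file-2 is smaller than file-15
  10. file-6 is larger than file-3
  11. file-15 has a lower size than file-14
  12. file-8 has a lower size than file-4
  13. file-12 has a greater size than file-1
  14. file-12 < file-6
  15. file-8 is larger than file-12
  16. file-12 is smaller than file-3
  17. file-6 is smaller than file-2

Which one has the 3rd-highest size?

The consecutive relations fix a unique order: file-1 < file-12 < file-8 < file-4 < file-3 < file-6 < file-2 < file-15 < file-14 < file-13 < file-16.
The 3rd largest is file-14.

file-14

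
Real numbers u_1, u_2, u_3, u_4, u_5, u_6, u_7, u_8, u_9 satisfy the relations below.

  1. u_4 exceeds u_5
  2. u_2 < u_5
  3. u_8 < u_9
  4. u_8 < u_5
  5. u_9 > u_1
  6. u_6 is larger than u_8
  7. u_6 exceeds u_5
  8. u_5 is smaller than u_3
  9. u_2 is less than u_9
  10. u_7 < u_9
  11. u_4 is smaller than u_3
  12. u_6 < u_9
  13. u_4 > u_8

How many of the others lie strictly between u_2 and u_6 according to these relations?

Chaining upward from u_2 reaches: u_5, u_4, u_3, u_9.
Chaining downward from u_6 reaches: u_8, u_5.
Strictly between u_2 and u_6 are those in both lists: u_5 — 1 element.

1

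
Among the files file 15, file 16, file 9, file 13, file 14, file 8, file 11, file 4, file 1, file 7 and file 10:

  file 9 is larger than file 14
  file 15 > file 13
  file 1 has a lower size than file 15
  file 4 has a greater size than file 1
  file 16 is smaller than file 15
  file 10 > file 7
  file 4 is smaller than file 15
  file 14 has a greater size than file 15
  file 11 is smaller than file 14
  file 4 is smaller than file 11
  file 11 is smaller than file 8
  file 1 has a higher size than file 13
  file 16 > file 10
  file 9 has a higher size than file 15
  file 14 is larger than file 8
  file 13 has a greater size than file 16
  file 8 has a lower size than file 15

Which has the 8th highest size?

file 13

Piecing the relations together gives one ordering: file 7 < file 10 < file 16 < file 13 < file 1 < file 4 < file 11 < file 8 < file 15 < file 14 < file 9.
Counting 8 from the largest end gives file 13.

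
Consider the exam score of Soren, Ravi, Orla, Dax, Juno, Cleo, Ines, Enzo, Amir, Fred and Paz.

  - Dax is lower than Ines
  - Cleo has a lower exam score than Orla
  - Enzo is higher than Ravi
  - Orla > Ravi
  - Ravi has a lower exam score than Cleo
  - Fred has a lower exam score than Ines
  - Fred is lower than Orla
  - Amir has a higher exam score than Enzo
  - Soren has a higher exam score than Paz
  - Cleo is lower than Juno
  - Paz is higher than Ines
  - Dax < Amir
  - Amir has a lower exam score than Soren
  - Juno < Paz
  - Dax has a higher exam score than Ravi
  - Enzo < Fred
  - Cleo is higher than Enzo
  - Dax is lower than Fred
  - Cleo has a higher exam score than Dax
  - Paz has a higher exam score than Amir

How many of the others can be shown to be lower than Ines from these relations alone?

Directly below Ines: Dax, Fred.
One step further: Ravi, Enzo (4 so far).
Nothing else is reachable below Ines; 4 in all.

4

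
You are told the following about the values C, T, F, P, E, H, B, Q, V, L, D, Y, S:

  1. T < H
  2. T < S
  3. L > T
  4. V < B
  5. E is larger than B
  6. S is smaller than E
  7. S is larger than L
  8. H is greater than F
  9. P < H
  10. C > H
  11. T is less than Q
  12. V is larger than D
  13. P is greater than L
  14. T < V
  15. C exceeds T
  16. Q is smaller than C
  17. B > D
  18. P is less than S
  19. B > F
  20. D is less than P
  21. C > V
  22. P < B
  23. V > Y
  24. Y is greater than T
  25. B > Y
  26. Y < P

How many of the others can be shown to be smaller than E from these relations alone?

Directly below E: S, B.
One step further: D, T, L, Y, V, F, P (9 so far).
No other element is forced below E by the given relations, so the count is 9.

9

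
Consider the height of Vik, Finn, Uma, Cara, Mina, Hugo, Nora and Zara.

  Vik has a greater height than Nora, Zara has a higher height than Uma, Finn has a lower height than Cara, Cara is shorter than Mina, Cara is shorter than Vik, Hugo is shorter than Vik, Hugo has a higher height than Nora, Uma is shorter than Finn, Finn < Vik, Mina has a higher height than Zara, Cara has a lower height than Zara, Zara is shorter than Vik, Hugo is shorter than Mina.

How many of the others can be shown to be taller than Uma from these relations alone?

Directly above Uma: Finn, Zara.
One step further: Cara, Mina, Vik (5 so far).
Nothing else is reachable above Uma; 5 in all.

5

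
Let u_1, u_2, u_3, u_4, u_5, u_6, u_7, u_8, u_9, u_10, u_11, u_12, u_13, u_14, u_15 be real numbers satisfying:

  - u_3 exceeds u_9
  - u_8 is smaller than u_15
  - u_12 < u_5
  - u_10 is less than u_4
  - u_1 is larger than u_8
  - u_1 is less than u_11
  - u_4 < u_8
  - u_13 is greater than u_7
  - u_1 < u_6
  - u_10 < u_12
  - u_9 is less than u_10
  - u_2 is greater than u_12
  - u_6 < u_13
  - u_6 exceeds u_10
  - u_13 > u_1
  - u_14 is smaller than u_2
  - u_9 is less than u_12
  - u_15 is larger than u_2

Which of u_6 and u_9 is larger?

u_6

Following the relations from u_9: u_9 < u_10 < u_4 < u_8 < u_1 < u_6.
So u_9 < u_6; u_6 is the larger of the two.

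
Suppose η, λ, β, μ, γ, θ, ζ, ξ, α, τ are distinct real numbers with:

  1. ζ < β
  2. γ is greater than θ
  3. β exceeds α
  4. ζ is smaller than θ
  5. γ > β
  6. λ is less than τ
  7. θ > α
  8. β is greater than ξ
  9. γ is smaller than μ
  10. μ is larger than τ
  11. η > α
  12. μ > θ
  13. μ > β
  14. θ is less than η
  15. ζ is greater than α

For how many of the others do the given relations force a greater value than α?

6

Directly above α: ζ, θ, β, η.
One step further: γ, μ (6 so far).
Nothing else is reachable above α; 6 in all.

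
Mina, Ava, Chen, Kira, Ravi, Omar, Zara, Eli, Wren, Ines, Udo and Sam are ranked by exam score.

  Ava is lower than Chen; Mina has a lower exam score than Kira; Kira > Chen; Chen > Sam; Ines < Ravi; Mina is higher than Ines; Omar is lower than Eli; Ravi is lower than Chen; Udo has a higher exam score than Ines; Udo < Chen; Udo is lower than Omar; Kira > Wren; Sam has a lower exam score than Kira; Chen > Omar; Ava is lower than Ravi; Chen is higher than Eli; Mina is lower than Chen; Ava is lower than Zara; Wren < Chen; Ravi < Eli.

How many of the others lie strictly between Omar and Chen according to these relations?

Chaining upward from Omar reaches: Eli, Kira.
Chaining downward from Chen reaches: Ines, Wren, Ava, Udo, Ravi, Sam, Eli, Mina.
Strictly between Omar and Chen are those in both lists: Eli — 1 element.

1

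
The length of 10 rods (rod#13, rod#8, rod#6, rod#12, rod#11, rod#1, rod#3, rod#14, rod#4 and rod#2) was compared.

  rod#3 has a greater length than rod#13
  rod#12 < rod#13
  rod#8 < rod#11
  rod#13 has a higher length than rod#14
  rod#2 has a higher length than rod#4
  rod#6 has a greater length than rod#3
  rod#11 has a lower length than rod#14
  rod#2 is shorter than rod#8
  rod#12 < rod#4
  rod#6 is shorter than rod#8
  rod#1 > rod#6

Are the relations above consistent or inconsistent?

inconsistent

Chaining the given relations yields rod#8 < rod#11 < rod#14 < rod#13 < rod#3 < rod#6, so rod#8 < rod#6. But one relation states rod#6 < rod#8. These cannot both hold.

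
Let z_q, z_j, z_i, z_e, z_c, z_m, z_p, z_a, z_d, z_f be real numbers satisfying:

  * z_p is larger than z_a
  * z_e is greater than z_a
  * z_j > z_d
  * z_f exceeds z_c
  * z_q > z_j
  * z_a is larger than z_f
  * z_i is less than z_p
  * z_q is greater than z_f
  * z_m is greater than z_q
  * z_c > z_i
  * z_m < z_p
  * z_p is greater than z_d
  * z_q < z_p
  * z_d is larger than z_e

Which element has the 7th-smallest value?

Piecing the relations together gives one ordering: z_i < z_c < z_f < z_a < z_e < z_d < z_j < z_q < z_m < z_p.
Counting 7 from the smallest end gives z_j.

z_j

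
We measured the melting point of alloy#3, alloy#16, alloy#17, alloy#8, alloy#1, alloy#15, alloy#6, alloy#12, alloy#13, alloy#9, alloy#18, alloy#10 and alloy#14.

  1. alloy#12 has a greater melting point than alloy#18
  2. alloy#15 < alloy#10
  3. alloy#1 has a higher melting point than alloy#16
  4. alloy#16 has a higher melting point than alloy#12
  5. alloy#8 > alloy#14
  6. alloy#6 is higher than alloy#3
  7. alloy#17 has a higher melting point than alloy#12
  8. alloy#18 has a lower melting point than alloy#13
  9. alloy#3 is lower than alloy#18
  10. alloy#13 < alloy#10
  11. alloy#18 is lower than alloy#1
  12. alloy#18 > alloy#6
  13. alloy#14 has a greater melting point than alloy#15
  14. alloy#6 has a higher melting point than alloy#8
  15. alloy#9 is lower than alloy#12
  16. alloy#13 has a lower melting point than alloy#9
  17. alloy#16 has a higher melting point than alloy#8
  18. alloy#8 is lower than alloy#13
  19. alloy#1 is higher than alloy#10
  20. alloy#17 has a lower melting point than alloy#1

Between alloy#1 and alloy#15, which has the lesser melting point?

Link the given pairs in sequence: alloy#15 < alloy#14; alloy#14 < alloy#8; alloy#8 < alloy#6; alloy#6 < alloy#18; alloy#18 < alloy#13; alloy#13 < alloy#9; alloy#9 < alloy#12; alloy#12 < alloy#17; alloy#17 < alloy#1.
Together: alloy#15 < alloy#14 < alloy#8 < alloy#6 < alloy#18 < alloy#13 < alloy#9 < alloy#12 < alloy#17 < alloy#1.
So alloy#15 < alloy#1; alloy#15 is the lower of the two.

alloy#15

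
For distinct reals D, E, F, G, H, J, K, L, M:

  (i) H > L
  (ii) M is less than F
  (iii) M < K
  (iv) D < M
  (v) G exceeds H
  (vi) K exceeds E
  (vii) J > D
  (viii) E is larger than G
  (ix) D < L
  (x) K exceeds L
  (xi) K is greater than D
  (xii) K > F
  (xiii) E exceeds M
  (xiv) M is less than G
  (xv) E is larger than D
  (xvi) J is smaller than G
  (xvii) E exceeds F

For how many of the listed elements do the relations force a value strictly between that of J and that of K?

Chaining upward from J reaches: G, E.
Chaining downward from K reaches: D, L, M, H, F, G, E.
Strictly between J and K are those in both lists: G, E — 2 elements.

2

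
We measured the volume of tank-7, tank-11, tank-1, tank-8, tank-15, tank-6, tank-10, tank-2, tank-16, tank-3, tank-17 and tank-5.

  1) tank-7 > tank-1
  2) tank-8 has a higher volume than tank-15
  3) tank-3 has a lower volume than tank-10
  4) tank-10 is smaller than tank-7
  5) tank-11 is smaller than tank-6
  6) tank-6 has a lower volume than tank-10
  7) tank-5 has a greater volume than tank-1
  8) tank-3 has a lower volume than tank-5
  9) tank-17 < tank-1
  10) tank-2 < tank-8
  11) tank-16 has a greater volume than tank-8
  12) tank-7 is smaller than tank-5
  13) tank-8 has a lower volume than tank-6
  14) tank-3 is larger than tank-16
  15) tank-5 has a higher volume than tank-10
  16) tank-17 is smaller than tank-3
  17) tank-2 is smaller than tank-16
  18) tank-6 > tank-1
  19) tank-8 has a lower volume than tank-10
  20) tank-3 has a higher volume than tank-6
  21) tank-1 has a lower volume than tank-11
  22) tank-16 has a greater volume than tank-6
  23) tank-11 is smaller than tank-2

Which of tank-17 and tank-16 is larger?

tank-16

Following the relations from tank-17: tank-17 < tank-1 < tank-11 < tank-2 < tank-8 < tank-6 < tank-16.
So tank-17 < tank-16; tank-16 is the larger of the two.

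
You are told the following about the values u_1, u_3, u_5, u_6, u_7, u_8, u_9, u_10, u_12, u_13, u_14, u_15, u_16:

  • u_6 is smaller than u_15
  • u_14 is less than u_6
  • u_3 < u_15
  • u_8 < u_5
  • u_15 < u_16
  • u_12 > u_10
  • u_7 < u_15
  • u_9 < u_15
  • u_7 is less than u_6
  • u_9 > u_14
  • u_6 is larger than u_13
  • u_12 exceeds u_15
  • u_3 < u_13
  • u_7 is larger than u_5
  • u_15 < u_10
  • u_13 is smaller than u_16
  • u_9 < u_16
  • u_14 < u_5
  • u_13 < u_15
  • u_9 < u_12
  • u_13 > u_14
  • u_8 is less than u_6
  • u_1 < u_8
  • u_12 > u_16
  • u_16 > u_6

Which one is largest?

u_12

u_1 is not greatest since u_1 < u_8; u_14 is not greatest since u_14 < u_5; u_9 is not greatest since u_9 < u_16; u_3 is not greatest since u_3 < u_13; u_13 is not greatest since u_13 < u_15; u_8 is not greatest since u_8 < u_5; u_5 is not greatest since u_5 < u_7; u_7 is not greatest since u_7 < u_15; u_6 is not greatest since u_6 < u_15; u_15 is not greatest since u_15 < u_10; u_16 is not greatest since u_16 < u_12; u_10 is not greatest since u_10 < u_12.
Only u_12 has nothing above it, so u_12 is the largest.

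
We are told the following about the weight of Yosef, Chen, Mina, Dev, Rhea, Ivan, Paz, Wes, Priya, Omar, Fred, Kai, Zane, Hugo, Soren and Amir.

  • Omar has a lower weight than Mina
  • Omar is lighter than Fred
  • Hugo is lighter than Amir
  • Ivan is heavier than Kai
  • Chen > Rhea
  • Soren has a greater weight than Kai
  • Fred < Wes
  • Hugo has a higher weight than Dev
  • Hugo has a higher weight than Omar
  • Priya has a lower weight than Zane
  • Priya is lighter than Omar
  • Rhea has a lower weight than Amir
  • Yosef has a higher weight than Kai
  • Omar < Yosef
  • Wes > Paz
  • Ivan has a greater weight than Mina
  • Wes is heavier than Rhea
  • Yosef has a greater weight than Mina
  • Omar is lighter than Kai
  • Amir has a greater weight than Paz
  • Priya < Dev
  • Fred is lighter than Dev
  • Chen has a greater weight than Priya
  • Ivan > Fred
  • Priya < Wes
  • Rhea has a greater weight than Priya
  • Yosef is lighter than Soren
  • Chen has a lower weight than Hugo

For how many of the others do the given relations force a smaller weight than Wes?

The elements the relations force below Wes are Priya, Rhea, Omar, Paz, Fred — no chain reaches any other.
That is 5.

5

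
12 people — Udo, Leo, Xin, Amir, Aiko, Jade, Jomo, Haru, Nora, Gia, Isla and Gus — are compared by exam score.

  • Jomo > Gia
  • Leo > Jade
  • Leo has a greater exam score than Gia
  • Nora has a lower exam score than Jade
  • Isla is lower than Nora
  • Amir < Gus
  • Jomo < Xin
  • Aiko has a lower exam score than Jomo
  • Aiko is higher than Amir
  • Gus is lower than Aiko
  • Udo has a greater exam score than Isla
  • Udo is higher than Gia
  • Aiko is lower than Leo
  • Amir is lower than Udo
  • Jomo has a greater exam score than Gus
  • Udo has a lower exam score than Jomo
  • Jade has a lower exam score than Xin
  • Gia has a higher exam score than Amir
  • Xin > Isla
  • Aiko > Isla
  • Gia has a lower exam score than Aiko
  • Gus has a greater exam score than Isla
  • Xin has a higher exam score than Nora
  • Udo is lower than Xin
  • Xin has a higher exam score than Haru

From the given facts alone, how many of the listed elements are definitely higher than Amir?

The elements the relations force above Amir are Gia, Udo, Gus, Aiko, Jomo, Leo, Xin — no chain reaches any other.
That is 7.

7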